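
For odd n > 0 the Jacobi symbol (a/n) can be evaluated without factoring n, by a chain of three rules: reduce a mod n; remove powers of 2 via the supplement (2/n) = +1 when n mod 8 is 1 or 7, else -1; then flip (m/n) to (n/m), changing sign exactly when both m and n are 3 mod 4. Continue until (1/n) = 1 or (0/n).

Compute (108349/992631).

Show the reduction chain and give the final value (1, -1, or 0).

1

reciprocity: (108349/992631) = +1·(992631/108349) since 108349 mod 4 = 1, 992631 mod 4 = 3; sign now +1
(992631/108349) = (17490/108349)   [reduce mod 108349]
17490 = 2^1·8745; (2/108349) = -1 since 108349 mod 8 = 5, so (17490/108349) = (-1)^1·(8745/108349); sign now -1
reciprocity: (8745/108349) = +1·(108349/8745) since 8745 mod 4 = 1, 108349 mod 4 = 1; sign now -1
(108349/8745) = (3409/8745)   [reduce mod 8745]
reciprocity: (3409/8745) = +1·(8745/3409) since 3409 mod 4 = 1, 8745 mod 4 = 1; sign now -1
(8745/3409) = (1927/3409)   [reduce mod 3409]
reciprocity: (1927/3409) = +1·(3409/1927) since 1927 mod 4 = 3, 3409 mod 4 = 1; sign now -1
(3409/1927) = (1482/1927)   [reduce mod 1927]
1482 = 2^1·741; (2/1927) = +1 since 1927 mod 8 = 7, so (1482/1927) = (+1)^1·(741/1927); sign now -1
reciprocity: (741/1927) = +1·(1927/741) since 741 mod 4 = 1, 1927 mod 4 = 3; sign now -1
(1927/741) = (445/741)   [reduce mod 741]
reciprocity: (445/741) = +1·(741/445) since 445 mod 4 = 1, 741 mod 4 = 1; sign now -1
(741/445) = (296/445)   [reduce mod 445]
296 = 2^3·37; (2/445) = -1 since 445 mod 8 = 5, so (296/445) = (-1)^3·(37/445); sign now +1
reciprocity: (37/445) = +1·(445/37) since 37 mod 4 = 1, 445 mod 4 = 1; sign now +1
(445/37) = (1/37)   [reduce mod 37]
(1/37) = 1; final value = sign = +1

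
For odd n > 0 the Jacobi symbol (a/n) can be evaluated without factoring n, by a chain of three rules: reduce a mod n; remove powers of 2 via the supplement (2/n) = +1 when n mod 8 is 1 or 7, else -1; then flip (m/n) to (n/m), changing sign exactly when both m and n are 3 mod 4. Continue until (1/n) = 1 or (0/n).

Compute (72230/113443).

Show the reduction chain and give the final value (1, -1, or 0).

-1

72230 = 2^1·36115; (2/113443) = -1 since 113443 mod 8 = 3, so (72230/113443) = (-1)^1·(36115/113443); sign now -1
reciprocity: (36115/113443) = -1·(113443/36115) since 36115 mod 4 = 3, 113443 mod 4 = 3; sign now +1
(113443/36115) = (5098/36115)   [reduce mod 36115]
5098 = 2^1·2549; (2/36115) = -1 since 36115 mod 8 = 3, so (5098/36115) = (-1)^1·(2549/36115); sign now -1
reciprocity: (2549/36115) = +1·(36115/2549) since 2549 mod 4 = 1, 36115 mod 4 = 3; sign now -1
(36115/2549) = (429/2549)   [reduce mod 2549]
reciprocity: (429/2549) = +1·(2549/429) since 429 mod 4 = 1, 2549 mod 4 = 1; sign now -1
(2549/429) = (404/429)   [reduce mod 429]
404 = 2^2·101; (2/429) = -1 since 429 mod 8 = 5, so (404/429) = (-1)^2·(101/429); sign now -1
reciprocity: (101/429) = +1·(429/101) since 101 mod 4 = 1, 429 mod 4 = 1; sign now -1
(429/101) = (25/101)   [reduce mod 101]
reciprocity: (25/101) = +1·(101/25) since 25 mod 4 = 1, 101 mod 4 = 1; sign now -1
(101/25) = (1/25)   [reduce mod 25]
(1/25) = 1; final value = sign = -1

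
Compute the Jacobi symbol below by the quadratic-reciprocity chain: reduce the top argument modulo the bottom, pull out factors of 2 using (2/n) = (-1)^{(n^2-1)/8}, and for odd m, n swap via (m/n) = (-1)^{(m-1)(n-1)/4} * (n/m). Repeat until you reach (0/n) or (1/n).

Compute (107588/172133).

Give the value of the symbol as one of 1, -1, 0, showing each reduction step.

107588 = 2^2·26897; (2/172133) = -1 since 172133 mod 8 = 5, so (107588/172133) = (-1)^2·(26897/172133); sign now +1
reciprocity: (26897/172133) = +1·(172133/26897) since 26897 mod 4 = 1, 172133 mod 4 = 1; sign now +1
(172133/26897) = (10751/26897)   [reduce mod 26897]
reciprocity: (10751/26897) = +1·(26897/10751) since 10751 mod 4 = 3, 26897 mod 4 = 1; sign now +1
(26897/10751) = (5395/10751)   [reduce mod 10751]
reciprocity: (5395/10751) = -1·(10751/5395) since 5395 mod 4 = 3, 10751 mod 4 = 3; sign now -1
(10751/5395) = (5356/5395)   [reduce mod 5395]
5356 = 2^2·1339; (2/5395) = -1 since 5395 mod 8 = 3, so (5356/5395) = (-1)^2·(1339/5395); sign now -1
reciprocity: (1339/5395) = -1·(5395/1339) since 1339 mod 4 = 3, 5395 mod 4 = 3; sign now +1
(5395/1339) = (39/1339)   [reduce mod 1339]
reciprocity: (39/1339) = -1·(1339/39) since 39 mod 4 = 3, 1339 mod 4 = 3; sign now -1
(1339/39) = (13/39)   [reduce mod 39]
reciprocity: (13/39) = +1·(39/13) since 13 mod 4 = 1, 39 mod 4 = 3; sign now -1
(39/13) = (0/13)   [reduce mod 13]
(0/13) = 0   [gcd(a, n) > 1]; final value = 0

0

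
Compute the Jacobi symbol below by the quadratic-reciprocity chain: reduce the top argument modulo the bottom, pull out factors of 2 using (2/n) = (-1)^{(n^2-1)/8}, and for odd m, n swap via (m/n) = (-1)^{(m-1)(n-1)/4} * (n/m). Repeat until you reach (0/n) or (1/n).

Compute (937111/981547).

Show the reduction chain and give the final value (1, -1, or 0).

reciprocity: (937111/981547) = -1·(981547/937111) since 937111 mod 4 = 3, 981547 mod 4 = 3; sign now -1
(981547/937111) = (44436/937111)   [reduce mod 937111]
44436 = 2^2·11109; (2/937111) = +1 since 937111 mod 8 = 7, so (44436/937111) = (+1)^2·(11109/937111); sign now -1
reciprocity: (11109/937111) = +1·(937111/11109) since 11109 mod 4 = 1, 937111 mod 4 = 3; sign now -1
(937111/11109) = (3955/11109)   [reduce mod 11109]
reciprocity: (3955/11109) = +1·(11109/3955) since 3955 mod 4 = 3, 11109 mod 4 = 1; sign now -1
(11109/3955) = (3199/3955)   [reduce mod 3955]
reciprocity: (3199/3955) = -1·(3955/3199) since 3199 mod 4 = 3, 3955 mod 4 = 3; sign now +1
(3955/3199) = (756/3199)   [reduce mod 3199]
756 = 2^2·189; (2/3199) = +1 since 3199 mod 8 = 7, so (756/3199) = (+1)^2·(189/3199); sign now +1
reciprocity: (189/3199) = +1·(3199/189) since 189 mod 4 = 1, 3199 mod 4 = 3; sign now +1
(3199/189) = (175/189)   [reduce mod 189]
reciprocity: (175/189) = +1·(189/175) since 175 mod 4 = 3, 189 mod 4 = 1; sign now +1
(189/175) = (14/175)   [reduce mod 175]
14 = 2^1·7; (2/175) = +1 since 175 mod 8 = 7, so (14/175) = (+1)^1·(7/175); sign now +1
reciprocity: (7/175) = -1·(175/7) since 7 mod 4 = 3, 175 mod 4 = 3; sign now -1
(175/7) = (0/7)   [reduce mod 7]
(0/7) = 0   [gcd(a, n) > 1]; final value = 0

0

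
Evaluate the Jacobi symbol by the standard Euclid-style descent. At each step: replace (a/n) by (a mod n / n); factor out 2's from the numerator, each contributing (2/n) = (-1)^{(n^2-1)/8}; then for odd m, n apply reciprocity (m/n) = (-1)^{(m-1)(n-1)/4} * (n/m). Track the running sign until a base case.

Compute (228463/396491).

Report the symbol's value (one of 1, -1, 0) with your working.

0

flip (228463/396491) -> (396491/228463): both odd, 228463 mod 4 = 3, 396491 mod 4 = 3, so the flip contributes -1; sign now -1
(396491/228463): 396491 mod 228463 = 168028, so (396491/228463) = (168028/228463)
factor out 2^2: 168028 = 2^2·42007; with 228463 mod 8 = 7, (2/228463) = +1; sign now -1; continue with (42007/228463)
flip (42007/228463) -> (228463/42007): both odd, 42007 mod 4 = 3, 228463 mod 4 = 3, so the flip contributes -1; sign now +1
(228463/42007): 228463 mod 42007 = 18428, so (228463/42007) = (18428/42007)
factor out 2^2: 18428 = 2^2·4607; with 42007 mod 8 = 7, (2/42007) = +1; sign now +1; continue with (4607/42007)
flip (4607/42007) -> (42007/4607): both odd, 4607 mod 4 = 3, 42007 mod 4 = 3, so the flip contributes -1; sign now -1
(42007/4607): 42007 mod 4607 = 544, so (42007/4607) = (544/4607)
factor out 2^5: 544 = 2^5·17; with 4607 mod 8 = 7, (2/4607) = +1; sign now -1; continue with (17/4607)
flip (17/4607) -> (4607/17): both odd, 17 mod 4 = 1, 4607 mod 4 = 3, so the flip contributes +1; sign now -1
(4607/17): 4607 mod 17 = 0, so (4607/17) = (0/17)
reached (0/17); gcd(a, n) > 1, so (0/17) = 0 and the symbol is 0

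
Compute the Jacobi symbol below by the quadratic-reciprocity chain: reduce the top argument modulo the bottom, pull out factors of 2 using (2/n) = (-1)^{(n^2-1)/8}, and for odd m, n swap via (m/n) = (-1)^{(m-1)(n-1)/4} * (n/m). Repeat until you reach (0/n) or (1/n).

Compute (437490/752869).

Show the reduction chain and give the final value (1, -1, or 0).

437490 = 2^1·218745; (2/752869) = -1 since 752869 mod 8 = 5, so (437490/752869) = (-1)^1·(218745/752869); sign now -1
reciprocity: (218745/752869) = +1·(752869/218745) since 218745 mod 4 = 1, 752869 mod 4 = 1; sign now -1
(752869/218745) = (96634/218745)   [reduce mod 218745]
96634 = 2^1·48317; (2/218745) = +1 since 218745 mod 8 = 1, so (96634/218745) = (+1)^1·(48317/218745); sign now -1
reciprocity: (48317/218745) = +1·(218745/48317) since 48317 mod 4 = 1, 218745 mod 4 = 1; sign now -1
(218745/48317) = (25477/48317)   [reduce mod 48317]
reciprocity: (25477/48317) = +1·(48317/25477) since 25477 mod 4 = 1, 48317 mod 4 = 1; sign now -1
(48317/25477) = (22840/25477)   [reduce mod 25477]
22840 = 2^3·2855; (2/25477) = -1 since 25477 mod 8 = 5, so (22840/25477) = (-1)^3·(2855/25477); sign now +1
reciprocity: (2855/25477) = +1·(25477/2855) since 2855 mod 4 = 3, 25477 mod 4 = 1; sign now +1
(25477/2855) = (2637/2855)   [reduce mod 2855]
reciprocity: (2637/2855) = +1·(2855/2637) since 2637 mod 4 = 1, 2855 mod 4 = 3; sign now +1
(2855/2637) = (218/2637)   [reduce mod 2637]
218 = 2^1·109; (2/2637) = -1 since 2637 mod 8 = 5, so (218/2637) = (-1)^1·(109/2637); sign now -1
reciprocity: (109/2637) = +1·(2637/109) since 109 mod 4 = 1, 2637 mod 4 = 1; sign now -1
(2637/109) = (21/109)   [reduce mod 109]
reciprocity: (21/109) = +1·(109/21) since 21 mod 4 = 1, 109 mod 4 = 1; sign now -1
(109/21) = (4/21)   [reduce mod 21]
4 = 2^2·1; (2/21) = -1 since 21 mod 8 = 5, so (4/21) = (-1)^2·(1/21); sign now -1
(1/21) = 1; final value = sign = -1

-1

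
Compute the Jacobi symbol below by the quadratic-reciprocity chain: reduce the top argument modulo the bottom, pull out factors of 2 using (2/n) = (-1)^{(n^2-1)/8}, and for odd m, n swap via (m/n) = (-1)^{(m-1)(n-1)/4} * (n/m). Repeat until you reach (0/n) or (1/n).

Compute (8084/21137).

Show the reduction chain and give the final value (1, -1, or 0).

1

factor out 2^2: 8084 = 2^2·2021; with 21137 mod 8 = 1, (2/21137) = +1; sign now +1; continue with (2021/21137)
flip (2021/21137) -> (21137/2021): both odd, 2021 mod 4 = 1, 21137 mod 4 = 1, so the flip contributes +1; sign now +1
(21137/2021): 21137 mod 2021 = 927, so (21137/2021) = (927/2021)
flip (927/2021) -> (2021/927): both odd, 927 mod 4 = 3, 2021 mod 4 = 1, so the flip contributes +1; sign now +1
(2021/927): 2021 mod 927 = 167, so (2021/927) = (167/927)
flip (167/927) -> (927/167): both odd, 167 mod 4 = 3, 927 mod 4 = 3, so the flip contributes -1; sign now -1
(927/167): 927 mod 167 = 92, so (927/167) = (92/167)
factor out 2^2: 92 = 2^2·23; with 167 mod 8 = 7, (2/167) = +1; sign now -1; continue with (23/167)
flip (23/167) -> (167/23): both odd, 23 mod 4 = 3, 167 mod 4 = 3, so the flip contributes -1; sign now +1
(167/23): 167 mod 23 = 6, so (167/23) = (6/23)
factor out 2^1: 6 = 2^1·3; with 23 mod 8 = 7, (2/23) = +1; sign now +1; continue with (3/23)
flip (3/23) -> (23/3): both odd, 3 mod 4 = 3, 23 mod 4 = 3, so the flip contributes -1; sign now -1
(23/3): 23 mod 3 = 2, so (23/3) = (2/3)
factor out 2^1: 2 = 2^1·1; with 3 mod 8 = 3, (2/3) = -1; sign now +1; continue with (1/3)
reached (1/3) = 1, so the symbol is +1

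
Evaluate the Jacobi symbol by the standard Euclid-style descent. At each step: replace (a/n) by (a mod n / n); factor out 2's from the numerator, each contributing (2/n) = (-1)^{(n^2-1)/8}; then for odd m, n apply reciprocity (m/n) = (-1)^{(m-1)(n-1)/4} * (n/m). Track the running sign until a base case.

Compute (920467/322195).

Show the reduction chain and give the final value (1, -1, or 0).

(920467/322195) = (276077/322195)   [reduce mod 322195]
reciprocity: (276077/322195) = +1·(322195/276077) since 276077 mod 4 = 1, 322195 mod 4 = 3; sign now +1
(322195/276077) = (46118/276077)   [reduce mod 276077]
46118 = 2^1·23059; (2/276077) = -1 since 276077 mod 8 = 5, so (46118/276077) = (-1)^1·(23059/276077); sign now -1
reciprocity: (23059/276077) = +1·(276077/23059) since 23059 mod 4 = 3, 276077 mod 4 = 1; sign now -1
(276077/23059) = (22428/23059)   [reduce mod 23059]
22428 = 2^2·5607; (2/23059) = -1 since 23059 mod 8 = 3, so (22428/23059) = (-1)^2·(5607/23059); sign now -1
reciprocity: (5607/23059) = -1·(23059/5607) since 5607 mod 4 = 3, 23059 mod 4 = 3; sign now +1
(23059/5607) = (631/5607)   [reduce mod 5607]
reciprocity: (631/5607) = -1·(5607/631) since 631 mod 4 = 3, 5607 mod 4 = 3; sign now -1
(5607/631) = (559/631)   [reduce mod 631]
reciprocity: (559/631) = -1·(631/559) since 559 mod 4 = 3, 631 mod 4 = 3; sign now +1
(631/559) = (72/559)   [reduce mod 559]
72 = 2^3·9; (2/559) = +1 since 559 mod 8 = 7, so (72/559) = (+1)^3·(9/559); sign now +1
reciprocity: (9/559) = +1·(559/9) since 9 mod 4 = 1, 559 mod 4 = 3; sign now +1
(559/9) = (1/9)   [reduce mod 9]
(1/9) = 1; final value = sign = +1

1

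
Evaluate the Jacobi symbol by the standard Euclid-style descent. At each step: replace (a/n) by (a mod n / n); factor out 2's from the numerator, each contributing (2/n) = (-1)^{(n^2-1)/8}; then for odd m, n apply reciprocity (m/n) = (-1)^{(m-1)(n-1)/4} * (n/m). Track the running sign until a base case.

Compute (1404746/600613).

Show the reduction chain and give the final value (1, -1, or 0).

-1

(1404746/600613): 1404746 mod 600613 = 203520, so (1404746/600613) = (203520/600613)
factor out 2^8: 203520 = 2^8·795; with 600613 mod 8 = 5, (2/600613) = -1; sign now +1; continue with (795/600613)
flip (795/600613) -> (600613/795): both odd, 795 mod 4 = 3, 600613 mod 4 = 1, so the flip contributes +1; sign now +1
(600613/795): 600613 mod 795 = 388, so (600613/795) = (388/795)
factor out 2^2: 388 = 2^2·97; with 795 mod 8 = 3, (2/795) = -1; sign now +1; continue with (97/795)
flip (97/795) -> (795/97): both odd, 97 mod 4 = 1, 795 mod 4 = 3, so the flip contributes +1; sign now +1
(795/97): 795 mod 97 = 19, so (795/97) = (19/97)
flip (19/97) -> (97/19): both odd, 19 mod 4 = 3, 97 mod 4 = 1, so the flip contributes +1; sign now +1
(97/19): 97 mod 19 = 2, so (97/19) = (2/19)
factor out 2^1: 2 = 2^1·1; with 19 mod 8 = 3, (2/19) = -1; sign now -1; continue with (1/19)
reached (1/19) = 1, so the symbol is -1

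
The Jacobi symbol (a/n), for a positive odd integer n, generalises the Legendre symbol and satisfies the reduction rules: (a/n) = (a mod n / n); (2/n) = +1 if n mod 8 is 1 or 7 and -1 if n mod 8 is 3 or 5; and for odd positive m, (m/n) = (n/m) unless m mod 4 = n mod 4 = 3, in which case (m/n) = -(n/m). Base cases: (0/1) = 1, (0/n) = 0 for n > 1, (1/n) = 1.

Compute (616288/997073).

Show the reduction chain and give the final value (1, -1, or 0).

1

factor out 2^5: 616288 = 2^5·19259; with 997073 mod 8 = 1, (2/997073) = +1; sign now +1; continue with (19259/997073)
flip (19259/997073) -> (997073/19259): both odd, 19259 mod 4 = 3, 997073 mod 4 = 1, so the flip contributes +1; sign now +1
(997073/19259): 997073 mod 19259 = 14864, so (997073/19259) = (14864/19259)
factor out 2^4: 14864 = 2^4·929; with 19259 mod 8 = 3, (2/19259) = -1; sign now +1; continue with (929/19259)
flip (929/19259) -> (19259/929): both odd, 929 mod 4 = 1, 19259 mod 4 = 3, so the flip contributes +1; sign now +1
(19259/929): 19259 mod 929 = 679, so (19259/929) = (679/929)
flip (679/929) -> (929/679): both odd, 679 mod 4 = 3, 929 mod 4 = 1, so the flip contributes +1; sign now +1
(929/679): 929 mod 679 = 250, so (929/679) = (250/679)
factor out 2^1: 250 = 2^1·125; with 679 mod 8 = 7, (2/679) = +1; sign now +1; continue with (125/679)
flip (125/679) -> (679/125): both odd, 125 mod 4 = 1, 679 mod 4 = 3, so the flip contributes +1; sign now +1
(679/125): 679 mod 125 = 54, so (679/125) = (54/125)
factor out 2^1: 54 = 2^1·27; with 125 mod 8 = 5, (2/125) = -1; sign now -1; continue with (27/125)
flip (27/125) -> (125/27): both odd, 27 mod 4 = 3, 125 mod 4 = 1, so the flip contributes +1; sign now -1
(125/27): 125 mod 27 = 17, so (125/27) = (17/27)
flip (17/27) -> (27/17): both odd, 17 mod 4 = 1, 27 mod 4 = 3, so the flip contributes +1; sign now -1
(27/17): 27 mod 17 = 10, so (27/17) = (10/17)
factor out 2^1: 10 = 2^1·5; with 17 mod 8 = 1, (2/17) = +1; sign now -1; continue with (5/17)
flip (5/17) -> (17/5): both odd, 5 mod 4 = 1, 17 mod 4 = 1, so the flip contributes +1; sign now -1
(17/5): 17 mod 5 = 2, so (17/5) = (2/5)
factor out 2^1: 2 = 2^1·1; with 5 mod 8 = 5, (2/5) = -1; sign now +1; continue with (1/5)
reached (1/5) = 1, so the symbol is +1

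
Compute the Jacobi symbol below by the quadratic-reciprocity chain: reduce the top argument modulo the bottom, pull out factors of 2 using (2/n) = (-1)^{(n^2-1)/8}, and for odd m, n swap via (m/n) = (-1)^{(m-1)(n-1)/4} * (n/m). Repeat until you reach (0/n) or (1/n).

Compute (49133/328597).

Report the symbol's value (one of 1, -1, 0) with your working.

1

flip (49133/328597) -> (328597/49133): both odd, 49133 mod 4 = 1, 328597 mod 4 = 1, so the flip contributes +1; sign now +1
(328597/49133): 328597 mod 49133 = 33799, so (328597/49133) = (33799/49133)
flip (33799/49133) -> (49133/33799): both odd, 33799 mod 4 = 3, 49133 mod 4 = 1, so the flip contributes +1; sign now +1
(49133/33799): 49133 mod 33799 = 15334, so (49133/33799) = (15334/33799)
factor out 2^1: 15334 = 2^1·7667; with 33799 mod 8 = 7, (2/33799) = +1; sign now +1; continue with (7667/33799)
flip (7667/33799) -> (33799/7667): both odd, 7667 mod 4 = 3, 33799 mod 4 = 3, so the flip contributes -1; sign now -1
(33799/7667): 33799 mod 7667 = 3131, so (33799/7667) = (3131/7667)
flip (3131/7667) -> (7667/3131): both odd, 3131 mod 4 = 3, 7667 mod 4 = 3, so the flip contributes -1; sign now +1
(7667/3131): 7667 mod 3131 = 1405, so (7667/3131) = (1405/3131)
flip (1405/3131) -> (3131/1405): both odd, 1405 mod 4 = 1, 3131 mod 4 = 3, so the flip contributes +1; sign now +1
(3131/1405): 3131 mod 1405 = 321, so (3131/1405) = (321/1405)
flip (321/1405) -> (1405/321): both odd, 321 mod 4 = 1, 1405 mod 4 = 1, so the flip contributes +1; sign now +1
(1405/321): 1405 mod 321 = 121, so (1405/321) = (121/321)
flip (121/321) -> (321/121): both odd, 121 mod 4 = 1, 321 mod 4 = 1, so the flip contributes +1; sign now +1
(321/121): 321 mod 121 = 79, so (321/121) = (79/121)
flip (79/121) -> (121/79): both odd, 79 mod 4 = 3, 121 mod 4 = 1, so the flip contributes +1; sign now +1
(121/79): 121 mod 79 = 42, so (121/79) = (42/79)
factor out 2^1: 42 = 2^1·21; with 79 mod 8 = 7, (2/79) = +1; sign now +1; continue with (21/79)
flip (21/79) -> (79/21): both odd, 21 mod 4 = 1, 79 mod 4 = 3, so the flip contributes +1; sign now +1
(79/21): 79 mod 21 = 16, so (79/21) = (16/21)
factor out 2^4: 16 = 2^4·1; with 21 mod 8 = 5, (2/21) = -1; sign now +1; continue with (1/21)
reached (1/21) = 1, so the symbol is +1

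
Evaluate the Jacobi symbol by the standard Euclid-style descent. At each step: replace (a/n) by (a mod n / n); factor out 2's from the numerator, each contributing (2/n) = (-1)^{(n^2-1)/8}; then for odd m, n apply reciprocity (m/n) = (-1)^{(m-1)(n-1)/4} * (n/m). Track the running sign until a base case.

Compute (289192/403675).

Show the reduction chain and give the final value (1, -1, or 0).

-1

factor out 2^3: 289192 = 2^3·36149; with 403675 mod 8 = 3, (2/403675) = -1; sign now -1; continue with (36149/403675)
flip (36149/403675) -> (403675/36149): both odd, 36149 mod 4 = 1, 403675 mod 4 = 3, so the flip contributes +1; sign now -1
(403675/36149): 403675 mod 36149 = 6036, so (403675/36149) = (6036/36149)
factor out 2^2: 6036 = 2^2·1509; with 36149 mod 8 = 5, (2/36149) = -1; sign now -1; continue with (1509/36149)
flip (1509/36149) -> (36149/1509): both odd, 1509 mod 4 = 1, 36149 mod 4 = 1, so the flip contributes +1; sign now -1
(36149/1509): 36149 mod 1509 = 1442, so (36149/1509) = (1442/1509)
factor out 2^1: 1442 = 2^1·721; with 1509 mod 8 = 5, (2/1509) = -1; sign now +1; continue with (721/1509)
flip (721/1509) -> (1509/721): both odd, 721 mod 4 = 1, 1509 mod 4 = 1, so the flip contributes +1; sign now +1
(1509/721): 1509 mod 721 = 67, so (1509/721) = (67/721)
flip (67/721) -> (721/67): both odd, 67 mod 4 = 3, 721 mod 4 = 1, so the flip contributes +1; sign now +1
(721/67): 721 mod 67 = 51, so (721/67) = (51/67)
flip (51/67) -> (67/51): both odd, 51 mod 4 = 3, 67 mod 4 = 3, so the flip contributes -1; sign now -1
(67/51): 67 mod 51 = 16, so (67/51) = (16/51)
factor out 2^4: 16 = 2^4·1; with 51 mod 8 = 3, (2/51) = -1; sign now -1; continue with (1/51)
reached (1/51) = 1, so the symbol is -1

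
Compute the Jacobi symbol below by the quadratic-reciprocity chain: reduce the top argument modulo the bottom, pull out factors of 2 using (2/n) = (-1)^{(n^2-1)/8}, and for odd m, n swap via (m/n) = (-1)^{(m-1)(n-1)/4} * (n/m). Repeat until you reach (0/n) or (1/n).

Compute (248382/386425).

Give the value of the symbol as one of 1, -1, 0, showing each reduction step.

factor out 2^1: 248382 = 2^1·124191; with 386425 mod 8 = 1, (2/386425) = +1; sign now +1; continue with (124191/386425)
flip (124191/386425) -> (386425/124191): both odd, 124191 mod 4 = 3, 386425 mod 4 = 1, so the flip contributes +1; sign now +1
(386425/124191): 386425 mod 124191 = 13852, so (386425/124191) = (13852/124191)
factor out 2^2: 13852 = 2^2·3463; with 124191 mod 8 = 7, (2/124191) = +1; sign now +1; continue with (3463/124191)
flip (3463/124191) -> (124191/3463): both odd, 3463 mod 4 = 3, 124191 mod 4 = 3, so the flip contributes -1; sign now -1
(124191/3463): 124191 mod 3463 = 2986, so (124191/3463) = (2986/3463)
factor out 2^1: 2986 = 2^1·1493; with 3463 mod 8 = 7, (2/3463) = +1; sign now -1; continue with (1493/3463)
flip (1493/3463) -> (3463/1493): both odd, 1493 mod 4 = 1, 3463 mod 4 = 3, so the flip contributes +1; sign now -1
(3463/1493): 3463 mod 1493 = 477, so (3463/1493) = (477/1493)
flip (477/1493) -> (1493/477): both odd, 477 mod 4 = 1, 1493 mod 4 = 1, so the flip contributes +1; sign now -1
(1493/477): 1493 mod 477 = 62, so (1493/477) = (62/477)
factor out 2^1: 62 = 2^1·31; with 477 mod 8 = 5, (2/477) = -1; sign now +1; continue with (31/477)
flip (31/477) -> (477/31): both odd, 31 mod 4 = 3, 477 mod 4 = 1, so the flip contributes +1; sign now +1
(477/31): 477 mod 31 = 12, so (477/31) = (12/31)
factor out 2^2: 12 = 2^2·3; with 31 mod 8 = 7, (2/31) = +1; sign now +1; continue with (3/31)
flip (3/31) -> (31/3): both odd, 3 mod 4 = 3, 31 mod 4 = 3, so the flip contributes -1; sign now -1
(31/3): 31 mod 3 = 1, so (31/3) = (1/3)
reached (1/3) = 1, so the symbol is -1

-1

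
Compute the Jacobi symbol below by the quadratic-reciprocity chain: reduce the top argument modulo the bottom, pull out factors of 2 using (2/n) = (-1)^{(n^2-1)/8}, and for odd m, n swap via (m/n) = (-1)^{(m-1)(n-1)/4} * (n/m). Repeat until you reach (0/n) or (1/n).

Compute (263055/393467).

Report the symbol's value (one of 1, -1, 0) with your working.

reciprocity: (263055/393467) = -1·(393467/263055) since 263055 mod 4 = 3, 393467 mod 4 = 3; sign now -1
(393467/263055) = (130412/263055)   [reduce mod 263055]
130412 = 2^2·32603; (2/263055) = +1 since 263055 mod 8 = 7, so (130412/263055) = (+1)^2·(32603/263055); sign now -1
reciprocity: (32603/263055) = -1·(263055/32603) since 32603 mod 4 = 3, 263055 mod 4 = 3; sign now +1
(263055/32603) = (2231/32603)   [reduce mod 32603]
reciprocity: (2231/32603) = -1·(32603/2231) since 2231 mod 4 = 3, 32603 mod 4 = 3; sign now -1
(32603/2231) = (1369/2231)   [reduce mod 2231]
reciprocity: (1369/2231) = +1·(2231/1369) since 1369 mod 4 = 1, 2231 mod 4 = 3; sign now -1
(2231/1369) = (862/1369)   [reduce mod 1369]
862 = 2^1·431; (2/1369) = +1 since 1369 mod 8 = 1, so (862/1369) = (+1)^1·(431/1369); sign now -1
reciprocity: (431/1369) = +1·(1369/431) since 431 mod 4 = 3, 1369 mod 4 = 1; sign now -1
(1369/431) = (76/431)   [reduce mod 431]
76 = 2^2·19; (2/431) = +1 since 431 mod 8 = 7, so (76/431) = (+1)^2·(19/431); sign now -1
reciprocity: (19/431) = -1·(431/19) since 19 mod 4 = 3, 431 mod 4 = 3; sign now +1
(431/19) = (13/19)   [reduce mod 19]
reciprocity: (13/19) = +1·(19/13) since 13 mod 4 = 1, 19 mod 4 = 3; sign now +1
(19/13) = (6/13)   [reduce mod 13]
6 = 2^1·3; (2/13) = -1 since 13 mod 8 = 5, so (6/13) = (-1)^1·(3/13); sign now -1
reciprocity: (3/13) = +1·(13/3) since 3 mod 4 = 3, 13 mod 4 = 1; sign now -1
(13/3) = (1/3)   [reduce mod 3]
(1/3) = 1; final value = sign = -1

-1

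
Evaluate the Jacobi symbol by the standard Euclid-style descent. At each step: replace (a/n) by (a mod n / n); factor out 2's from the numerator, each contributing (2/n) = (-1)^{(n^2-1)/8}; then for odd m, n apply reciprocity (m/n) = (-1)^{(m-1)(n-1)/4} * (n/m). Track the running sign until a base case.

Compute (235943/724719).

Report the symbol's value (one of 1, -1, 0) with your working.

1

flip (235943/724719) -> (724719/235943): both odd, 235943 mod 4 = 3, 724719 mod 4 = 3, so the flip contributes -1; sign now -1
(724719/235943): 724719 mod 235943 = 16890, so (724719/235943) = (16890/235943)
factor out 2^1: 16890 = 2^1·8445; with 235943 mod 8 = 7, (2/235943) = +1; sign now -1; continue with (8445/235943)
flip (8445/235943) -> (235943/8445): both odd, 8445 mod 4 = 1, 235943 mod 4 = 3, so the flip contributes +1; sign now -1
(235943/8445): 235943 mod 8445 = 7928, so (235943/8445) = (7928/8445)
factor out 2^3: 7928 = 2^3·991; with 8445 mod 8 = 5, (2/8445) = -1; sign now +1; continue with (991/8445)
flip (991/8445) -> (8445/991): both odd, 991 mod 4 = 3, 8445 mod 4 = 1, so the flip contributes +1; sign now +1
(8445/991): 8445 mod 991 = 517, so (8445/991) = (517/991)
flip (517/991) -> (991/517): both odd, 517 mod 4 = 1, 991 mod 4 = 3, so the flip contributes +1; sign now +1
(991/517): 991 mod 517 = 474, so (991/517) = (474/517)
factor out 2^1: 474 = 2^1·237; with 517 mod 8 = 5, (2/517) = -1; sign now -1; continue with (237/517)
flip (237/517) -> (517/237): both odd, 237 mod 4 = 1, 517 mod 4 = 1, so the flip contributes +1; sign now -1
(517/237): 517 mod 237 = 43, so (517/237) = (43/237)
flip (43/237) -> (237/43): both odd, 43 mod 4 = 3, 237 mod 4 = 1, so the flip contributes +1; sign now -1
(237/43): 237 mod 43 = 22, so (237/43) = (22/43)
factor out 2^1: 22 = 2^1·11; with 43 mod 8 = 3, (2/43) = -1; sign now +1; continue with (11/43)
flip (11/43) -> (43/11): both odd, 11 mod 4 = 3, 43 mod 4 = 3, so the flip contributes -1; sign now -1
(43/11): 43 mod 11 = 10, so (43/11) = (10/11)
factor out 2^1: 10 = 2^1·5; with 11 mod 8 = 3, (2/11) = -1; sign now +1; continue with (5/11)
flip (5/11) -> (11/5): both odd, 5 mod 4 = 1, 11 mod 4 = 3, so the flip contributes +1; sign now +1
(11/5): 11 mod 5 = 1, so (11/5) = (1/5)
reached (1/5) = 1, so the symbol is +1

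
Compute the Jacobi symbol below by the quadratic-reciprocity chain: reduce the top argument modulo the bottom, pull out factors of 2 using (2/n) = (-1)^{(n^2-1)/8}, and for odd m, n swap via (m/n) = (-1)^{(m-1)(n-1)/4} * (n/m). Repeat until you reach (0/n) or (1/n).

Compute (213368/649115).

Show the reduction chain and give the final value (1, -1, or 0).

-1

factor out 2^3: 213368 = 2^3·26671; with 649115 mod 8 = 3, (2/649115) = -1; sign now -1; continue with (26671/649115)
flip (26671/649115) -> (649115/26671): both odd, 26671 mod 4 = 3, 649115 mod 4 = 3, so the flip contributes -1; sign now +1
(649115/26671): 649115 mod 26671 = 9011, so (649115/26671) = (9011/26671)
flip (9011/26671) -> (26671/9011): both odd, 9011 mod 4 = 3, 26671 mod 4 = 3, so the flip contributes -1; sign now -1
(26671/9011): 26671 mod 9011 = 8649, so (26671/9011) = (8649/9011)
flip (8649/9011) -> (9011/8649): both odd, 8649 mod 4 = 1, 9011 mod 4 = 3, so the flip contributes +1; sign now -1
(9011/8649): 9011 mod 8649 = 362, so (9011/8649) = (362/8649)
factor out 2^1: 362 = 2^1·181; with 8649 mod 8 = 1, (2/8649) = +1; sign now -1; continue with (181/8649)
flip (181/8649) -> (8649/181): both odd, 181 mod 4 = 1, 8649 mod 4 = 1, so the flip contributes +1; sign now -1
(8649/181): 8649 mod 181 = 142, so (8649/181) = (142/181)
factor out 2^1: 142 = 2^1·71; with 181 mod 8 = 5, (2/181) = -1; sign now +1; continue with (71/181)
flip (71/181) -> (181/71): both odd, 71 mod 4 = 3, 181 mod 4 = 1, so the flip contributes +1; sign now +1
(181/71): 181 mod 71 = 39, so (181/71) = (39/71)
flip (39/71) -> (71/39): both odd, 39 mod 4 = 3, 71 mod 4 = 3, so the flip contributes -1; sign now -1
(71/39): 71 mod 39 = 32, so (71/39) = (32/39)
factor out 2^5: 32 = 2^5·1; with 39 mod 8 = 7, (2/39) = +1; sign now -1; continue with (1/39)
reached (1/39) = 1, so the symbol is -1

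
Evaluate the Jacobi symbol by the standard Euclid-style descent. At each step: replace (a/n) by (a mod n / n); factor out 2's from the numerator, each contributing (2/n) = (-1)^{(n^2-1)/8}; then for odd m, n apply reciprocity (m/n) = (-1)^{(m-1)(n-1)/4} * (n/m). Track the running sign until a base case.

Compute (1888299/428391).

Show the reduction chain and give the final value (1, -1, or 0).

(1888299/428391): 1888299 mod 428391 = 174735, so (1888299/428391) = (174735/428391)
flip (174735/428391) -> (428391/174735): both odd, 174735 mod 4 = 3, 428391 mod 4 = 3, so the flip contributes -1; sign now -1
(428391/174735): 428391 mod 174735 = 78921, so (428391/174735) = (78921/174735)
flip (78921/174735) -> (174735/78921): both odd, 78921 mod 4 = 1, 174735 mod 4 = 3, so the flip contributes +1; sign now -1
(174735/78921): 174735 mod 78921 = 16893, so (174735/78921) = (16893/78921)
flip (16893/78921) -> (78921/16893): both odd, 16893 mod 4 = 1, 78921 mod 4 = 1, so the flip contributes +1; sign now -1
(78921/16893): 78921 mod 16893 = 11349, so (78921/16893) = (11349/16893)
flip (11349/16893) -> (16893/11349): both odd, 11349 mod 4 = 1, 16893 mod 4 = 1, so the flip contributes +1; sign now -1
(16893/11349): 16893 mod 11349 = 5544, so (16893/11349) = (5544/11349)
factor out 2^3: 5544 = 2^3·693; with 11349 mod 8 = 5, (2/11349) = -1; sign now +1; continue with (693/11349)
flip (693/11349) -> (11349/693): both odd, 693 mod 4 = 1, 11349 mod 4 = 1, so the flip contributes +1; sign now +1
(11349/693): 11349 mod 693 = 261, so (11349/693) = (261/693)
flip (261/693) -> (693/261): both odd, 261 mod 4 = 1, 693 mod 4 = 1, so the flip contributes +1; sign now +1
(693/261): 693 mod 261 = 171, so (693/261) = (171/261)
flip (171/261) -> (261/171): both odd, 171 mod 4 = 3, 261 mod 4 = 1, so the flip contributes +1; sign now +1
(261/171): 261 mod 171 = 90, so (261/171) = (90/171)
factor out 2^1: 90 = 2^1·45; with 171 mod 8 = 3, (2/171) = -1; sign now -1; continue with (45/171)
flip (45/171) -> (171/45): both odd, 45 mod 4 = 1, 171 mod 4 = 3, so the flip contributes +1; sign now -1
(171/45): 171 mod 45 = 36, so (171/45) = (36/45)
factor out 2^2: 36 = 2^2·9; with 45 mod 8 = 5, (2/45) = -1; sign now -1; continue with (9/45)
flip (9/45) -> (45/9): both odd, 9 mod 4 = 1, 45 mod 4 = 1, so the flip contributes +1; sign now -1
(45/9): 45 mod 9 = 0, so (45/9) = (0/9)
reached (0/9); gcd(a, n) > 1, so (0/9) = 0 and the symbol is 0

0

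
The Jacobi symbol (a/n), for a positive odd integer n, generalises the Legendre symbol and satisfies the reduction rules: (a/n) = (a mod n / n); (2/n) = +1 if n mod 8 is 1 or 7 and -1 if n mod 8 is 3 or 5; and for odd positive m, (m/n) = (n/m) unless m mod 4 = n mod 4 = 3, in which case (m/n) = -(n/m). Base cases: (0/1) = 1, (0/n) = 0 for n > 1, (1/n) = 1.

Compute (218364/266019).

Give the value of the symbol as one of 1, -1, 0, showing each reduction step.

218364 = 2^2·54591; (2/266019) = -1 since 266019 mod 8 = 3, so (218364/266019) = (-1)^2·(54591/266019); sign now +1
reciprocity: (54591/266019) = -1·(266019/54591) since 54591 mod 4 = 3, 266019 mod 4 = 3; sign now -1
(266019/54591) = (47655/54591)   [reduce mod 54591]
reciprocity: (47655/54591) = -1·(54591/47655) since 47655 mod 4 = 3, 54591 mod 4 = 3; sign now +1
(54591/47655) = (6936/47655)   [reduce mod 47655]
6936 = 2^3·867; (2/47655) = +1 since 47655 mod 8 = 7, so (6936/47655) = (+1)^3·(867/47655); sign now +1
reciprocity: (867/47655) = -1·(47655/867) since 867 mod 4 = 3, 47655 mod 4 = 3; sign now -1
(47655/867) = (837/867)   [reduce mod 867]
reciprocity: (837/867) = +1·(867/837) since 837 mod 4 = 1, 867 mod 4 = 3; sign now -1
(867/837) = (30/837)   [reduce mod 837]
30 = 2^1·15; (2/837) = -1 since 837 mod 8 = 5, so (30/837) = (-1)^1·(15/837); sign now +1
reciprocity: (15/837) = +1·(837/15) since 15 mod 4 = 3, 837 mod 4 = 1; sign now +1
(837/15) = (12/15)   [reduce mod 15]
12 = 2^2·3; (2/15) = +1 since 15 mod 8 = 7, so (12/15) = (+1)^2·(3/15); sign now +1
reciprocity: (3/15) = -1·(15/3) since 3 mod 4 = 3, 15 mod 4 = 3; sign now -1
(15/3) = (0/3)   [reduce mod 3]
(0/3) = 0   [gcd(a, n) > 1]; final value = 0

0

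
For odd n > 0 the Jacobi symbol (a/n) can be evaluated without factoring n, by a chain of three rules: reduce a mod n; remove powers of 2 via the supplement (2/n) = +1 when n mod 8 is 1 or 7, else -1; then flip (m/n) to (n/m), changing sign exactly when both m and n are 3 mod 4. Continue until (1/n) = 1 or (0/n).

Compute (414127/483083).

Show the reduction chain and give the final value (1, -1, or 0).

-1

reciprocity: (414127/483083) = -1·(483083/414127) since 414127 mod 4 = 3, 483083 mod 4 = 3; sign now -1
(483083/414127) = (68956/414127)   [reduce mod 414127]
68956 = 2^2·17239; (2/414127) = +1 since 414127 mod 8 = 7, so (68956/414127) = (+1)^2·(17239/414127); sign now -1
reciprocity: (17239/414127) = -1·(414127/17239) since 17239 mod 4 = 3, 414127 mod 4 = 3; sign now +1
(414127/17239) = (391/17239)   [reduce mod 17239]
reciprocity: (391/17239) = -1·(17239/391) since 391 mod 4 = 3, 17239 mod 4 = 3; sign now -1
(17239/391) = (35/391)   [reduce mod 391]
reciprocity: (35/391) = -1·(391/35) since 35 mod 4 = 3, 391 mod 4 = 3; sign now +1
(391/35) = (6/35)   [reduce mod 35]
6 = 2^1·3; (2/35) = -1 since 35 mod 8 = 3, so (6/35) = (-1)^1·(3/35); sign now -1
reciprocity: (3/35) = -1·(35/3) since 3 mod 4 = 3, 35 mod 4 = 3; sign now +1
(35/3) = (2/3)   [reduce mod 3]
2 = 2^1·1; (2/3) = -1 since 3 mod 8 = 3, so (2/3) = (-1)^1·(1/3); sign now -1
(1/3) = 1; final value = sign = -1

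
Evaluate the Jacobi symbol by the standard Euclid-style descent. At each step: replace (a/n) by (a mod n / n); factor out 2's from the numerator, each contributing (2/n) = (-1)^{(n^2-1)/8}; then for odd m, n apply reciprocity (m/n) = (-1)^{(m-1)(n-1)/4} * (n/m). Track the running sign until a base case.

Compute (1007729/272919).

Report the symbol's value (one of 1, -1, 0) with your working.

(1007729/272919): 1007729 mod 272919 = 188972, so (1007729/272919) = (188972/272919)
factor out 2^2: 188972 = 2^2·47243; with 272919 mod 8 = 7, (2/272919) = +1; sign now +1; continue with (47243/272919)
flip (47243/272919) -> (272919/47243): both odd, 47243 mod 4 = 3, 272919 mod 4 = 3, so the flip contributes -1; sign now -1
(272919/47243): 272919 mod 47243 = 36704, so (272919/47243) = (36704/47243)
factor out 2^5: 36704 = 2^5·1147; with 47243 mod 8 = 3, (2/47243) = -1; sign now +1; continue with (1147/47243)
flip (1147/47243) -> (47243/1147): both odd, 1147 mod 4 = 3, 47243 mod 4 = 3, so the flip contributes -1; sign now -1
(47243/1147): 47243 mod 1147 = 216, so (47243/1147) = (216/1147)
factor out 2^3: 216 = 2^3·27; with 1147 mod 8 = 3, (2/1147) = -1; sign now +1; continue with (27/1147)
flip (27/1147) -> (1147/27): both odd, 27 mod 4 = 3, 1147 mod 4 = 3, so the flip contributes -1; sign now -1
(1147/27): 1147 mod 27 = 13, so (1147/27) = (13/27)
flip (13/27) -> (27/13): both odd, 13 mod 4 = 1, 27 mod 4 = 3, so the flip contributes +1; sign now -1
(27/13): 27 mod 13 = 1, so (27/13) = (1/13)
reached (1/13) = 1, so the symbol is -1

-1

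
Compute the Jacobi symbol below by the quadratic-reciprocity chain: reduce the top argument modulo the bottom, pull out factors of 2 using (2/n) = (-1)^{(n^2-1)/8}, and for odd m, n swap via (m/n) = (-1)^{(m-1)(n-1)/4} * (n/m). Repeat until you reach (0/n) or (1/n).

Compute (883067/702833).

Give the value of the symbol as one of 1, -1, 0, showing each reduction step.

(883067/702833) = (180234/702833)   [reduce mod 702833]
180234 = 2^1·90117; (2/702833) = +1 since 702833 mod 8 = 1, so (180234/702833) = (+1)^1·(90117/702833); sign now +1
reciprocity: (90117/702833) = +1·(702833/90117) since 90117 mod 4 = 1, 702833 mod 4 = 1; sign now +1
(702833/90117) = (72014/90117)   [reduce mod 90117]
72014 = 2^1·36007; (2/90117) = -1 since 90117 mod 8 = 5, so (72014/90117) = (-1)^1·(36007/90117); sign now -1
reciprocity: (36007/90117) = +1·(90117/36007) since 36007 mod 4 = 3, 90117 mod 4 = 1; sign now -1
(90117/36007) = (18103/36007)   [reduce mod 36007]
reciprocity: (18103/36007) = -1·(36007/18103) since 18103 mod 4 = 3, 36007 mod 4 = 3; sign now +1
(36007/18103) = (17904/18103)   [reduce mod 18103]
17904 = 2^4·1119; (2/18103) = +1 since 18103 mod 8 = 7, so (17904/18103) = (+1)^4·(1119/18103); sign now +1
reciprocity: (1119/18103) = -1·(18103/1119) since 1119 mod 4 = 3, 18103 mod 4 = 3; sign now -1
(18103/1119) = (199/1119)   [reduce mod 1119]
reciprocity: (199/1119) = -1·(1119/199) since 199 mod 4 = 3, 1119 mod 4 = 3; sign now +1
(1119/199) = (124/199)   [reduce mod 199]
124 = 2^2·31; (2/199) = +1 since 199 mod 8 = 7, so (124/199) = (+1)^2·(31/199); sign now +1
reciprocity: (31/199) = -1·(199/31) since 31 mod 4 = 3, 199 mod 4 = 3; sign now -1
(199/31) = (13/31)   [reduce mod 31]
reciprocity: (13/31) = +1·(31/13) since 13 mod 4 = 1, 31 mod 4 = 3; sign now -1
(31/13) = (5/13)   [reduce mod 13]
reciprocity: (5/13) = +1·(13/5) since 5 mod 4 = 1, 13 mod 4 = 1; sign now -1
(13/5) = (3/5)   [reduce mod 5]
reciprocity: (3/5) = +1·(5/3) since 3 mod 4 = 3, 5 mod 4 = 1; sign now -1
(5/3) = (2/3)   [reduce mod 3]
2 = 2^1·1; (2/3) = -1 since 3 mod 8 = 3, so (2/3) = (-1)^1·(1/3); sign now +1
(1/3) = 1; final value = sign = +1

1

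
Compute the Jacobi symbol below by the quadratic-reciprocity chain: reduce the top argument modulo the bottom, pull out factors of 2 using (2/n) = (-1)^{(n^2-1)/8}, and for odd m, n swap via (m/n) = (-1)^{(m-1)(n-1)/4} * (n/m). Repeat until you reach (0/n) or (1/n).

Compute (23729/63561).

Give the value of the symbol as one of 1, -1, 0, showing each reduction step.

-1

flip (23729/63561) -> (63561/23729): both odd, 23729 mod 4 = 1, 63561 mod 4 = 1, so the flip contributes +1; sign now +1
(63561/23729): 63561 mod 23729 = 16103, so (63561/23729) = (16103/23729)
flip (16103/23729) -> (23729/16103): both odd, 16103 mod 4 = 3, 23729 mod 4 = 1, so the flip contributes +1; sign now +1
(23729/16103): 23729 mod 16103 = 7626, so (23729/16103) = (7626/16103)
factor out 2^1: 7626 = 2^1·3813; with 16103 mod 8 = 7, (2/16103) = +1; sign now +1; continue with (3813/16103)
flip (3813/16103) -> (16103/3813): both odd, 3813 mod 4 = 1, 16103 mod 4 = 3, so the flip contributes +1; sign now +1
(16103/3813): 16103 mod 3813 = 851, so (16103/3813) = (851/3813)
flip (851/3813) -> (3813/851): both odd, 851 mod 4 = 3, 3813 mod 4 = 1, so the flip contributes +1; sign now +1
(3813/851): 3813 mod 851 = 409, so (3813/851) = (409/851)
flip (409/851) -> (851/409): both odd, 409 mod 4 = 1, 851 mod 4 = 3, so the flip contributes +1; sign now +1
(851/409): 851 mod 409 = 33, so (851/409) = (33/409)
flip (33/409) -> (409/33): both odd, 33 mod 4 = 1, 409 mod 4 = 1, so the flip contributes +1; sign now +1
(409/33): 409 mod 33 = 13, so (409/33) = (13/33)
flip (13/33) -> (33/13): both odd, 13 mod 4 = 1, 33 mod 4 = 1, so the flip contributes +1; sign now +1
(33/13): 33 mod 13 = 7, so (33/13) = (7/13)
flip (7/13) -> (13/7): both odd, 7 mod 4 = 3, 13 mod 4 = 1, so the flip contributes +1; sign now +1
(13/7): 13 mod 7 = 6, so (13/7) = (6/7)
factor out 2^1: 6 = 2^1·3; with 7 mod 8 = 7, (2/7) = +1; sign now +1; continue with (3/7)
flip (3/7) -> (7/3): both odd, 3 mod 4 = 3, 7 mod 4 = 3, so the flip contributes -1; sign now -1
(7/3): 7 mod 3 = 1, so (7/3) = (1/3)
reached (1/3) = 1, so the symbol is -1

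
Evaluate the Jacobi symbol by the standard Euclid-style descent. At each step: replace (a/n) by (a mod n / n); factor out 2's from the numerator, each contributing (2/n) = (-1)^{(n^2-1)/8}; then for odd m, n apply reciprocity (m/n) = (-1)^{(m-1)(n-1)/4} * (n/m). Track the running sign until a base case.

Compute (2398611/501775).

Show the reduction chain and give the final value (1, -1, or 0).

(2398611/501775): 2398611 mod 501775 = 391511, so (2398611/501775) = (391511/501775)
flip (391511/501775) -> (501775/391511): both odd, 391511 mod 4 = 3, 501775 mod 4 = 3, so the flip contributes -1; sign now -1
(501775/391511): 501775 mod 391511 = 110264, so (501775/391511) = (110264/391511)
factor out 2^3: 110264 = 2^3·13783; with 391511 mod 8 = 7, (2/391511) = +1; sign now -1; continue with (13783/391511)
flip (13783/391511) -> (391511/13783): both odd, 13783 mod 4 = 3, 391511 mod 4 = 3, so the flip contributes -1; sign now +1
(391511/13783): 391511 mod 13783 = 5587, so (391511/13783) = (5587/13783)
flip (5587/13783) -> (13783/5587): both odd, 5587 mod 4 = 3, 13783 mod 4 = 3, so the flip contributes -1; sign now -1
(13783/5587): 13783 mod 5587 = 2609, so (13783/5587) = (2609/5587)
flip (2609/5587) -> (5587/2609): both odd, 2609 mod 4 = 1, 5587 mod 4 = 3, so the flip contributes +1; sign now -1
(5587/2609): 5587 mod 2609 = 369, so (5587/2609) = (369/2609)
flip (369/2609) -> (2609/369): both odd, 369 mod 4 = 1, 2609 mod 4 = 1, so the flip contributes +1; sign now -1
(2609/369): 2609 mod 369 = 26, so (2609/369) = (26/369)
factor out 2^1: 26 = 2^1·13; with 369 mod 8 = 1, (2/369) = +1; sign now -1; continue with (13/369)
flip (13/369) -> (369/13): both odd, 13 mod 4 = 1, 369 mod 4 = 1, so the flip contributes +1; sign now -1
(369/13): 369 mod 13 = 5, so (369/13) = (5/13)
flip (5/13) -> (13/5): both odd, 5 mod 4 = 1, 13 mod 4 = 1, so the flip contributes +1; sign now -1
(13/5): 13 mod 5 = 3, so (13/5) = (3/5)
flip (3/5) -> (5/3): both odd, 3 mod 4 = 3, 5 mod 4 = 1, so the flip contributes +1; sign now -1
(5/3): 5 mod 3 = 2, so (5/3) = (2/3)
factor out 2^1: 2 = 2^1·1; with 3 mod 8 = 3, (2/3) = -1; sign now +1; continue with (1/3)
reached (1/3) = 1, so the symbol is +1

1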